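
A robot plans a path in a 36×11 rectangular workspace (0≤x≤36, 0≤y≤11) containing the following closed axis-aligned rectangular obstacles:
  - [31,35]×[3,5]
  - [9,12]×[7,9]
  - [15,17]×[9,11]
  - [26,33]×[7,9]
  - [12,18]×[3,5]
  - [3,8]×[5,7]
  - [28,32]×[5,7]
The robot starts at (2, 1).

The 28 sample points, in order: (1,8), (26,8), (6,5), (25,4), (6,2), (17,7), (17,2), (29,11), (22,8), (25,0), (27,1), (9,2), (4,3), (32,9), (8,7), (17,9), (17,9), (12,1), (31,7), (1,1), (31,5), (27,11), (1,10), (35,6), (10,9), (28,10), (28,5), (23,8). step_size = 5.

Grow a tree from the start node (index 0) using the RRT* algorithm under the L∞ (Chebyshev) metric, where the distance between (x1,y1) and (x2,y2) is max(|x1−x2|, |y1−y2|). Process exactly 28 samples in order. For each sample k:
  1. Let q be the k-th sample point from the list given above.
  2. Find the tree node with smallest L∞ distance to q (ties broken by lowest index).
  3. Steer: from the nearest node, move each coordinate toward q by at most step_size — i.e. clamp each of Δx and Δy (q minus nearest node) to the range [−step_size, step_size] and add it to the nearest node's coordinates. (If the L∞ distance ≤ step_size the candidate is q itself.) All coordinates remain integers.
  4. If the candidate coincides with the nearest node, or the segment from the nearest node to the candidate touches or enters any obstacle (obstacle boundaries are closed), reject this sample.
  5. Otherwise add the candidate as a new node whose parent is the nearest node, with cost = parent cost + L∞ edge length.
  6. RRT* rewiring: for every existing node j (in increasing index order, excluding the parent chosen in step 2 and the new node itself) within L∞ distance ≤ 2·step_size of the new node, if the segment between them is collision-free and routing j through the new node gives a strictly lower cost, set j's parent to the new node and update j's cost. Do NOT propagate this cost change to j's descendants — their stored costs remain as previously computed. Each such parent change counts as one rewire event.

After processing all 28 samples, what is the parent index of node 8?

Parent of node 8: 0

1. q=(1,8) nearest=0 d=7 new=(1,6) → add node 1 parent=0 cost=5
2. q=(26,8) nearest=0 d=24 new=(7,6) → blocked by [3,8]×[5,7], reject
3. q=(6,5) nearest=0 d=4 new=(6,5) → blocked by [3,8]×[5,7], reject
4. q=(25,4) nearest=0 d=23 new=(7,4) → add node 2 parent=0 cost=5
5. q=(6,2) nearest=2 d=2 new=(6,2) → add node 3 parent=2 cost=7
6. q=(17,7) nearest=2 d=10 new=(12,7) → blocked by [9,12]×[7,9], reject
7. q=(17,2) nearest=2 d=10 new=(12,2) → add node 4 parent=2 cost=10
8. q=(29,11) nearest=4 d=17 new=(17,7) → blocked by [12,18]×[3,5], reject
9. q=(22,8) nearest=4 d=10 new=(17,7) → blocked by [12,18]×[3,5], reject
10. q=(25,0) nearest=4 d=13 new=(17,0) → add node 5 parent=4 cost=15
11. q=(27,1) nearest=5 d=10 new=(22,1) → add node 6 parent=5 cost=20
12. q=(9,2) nearest=2 d=2 new=(9,2) → add node 7 parent=2 cost=7
13. q=(4,3) nearest=0 d=2 new=(4,3) → add node 8 parent=0 cost=2; rewire 3→8 (4<7)
14. q=(32,9) nearest=6 d=10 new=(27,6) → add node 9 parent=6 cost=25
15. q=(8,7) nearest=2 d=3 new=(8,7) → blocked by [3,8]×[5,7], reject
16. q=(17,9) nearest=4 d=7 new=(17,7) → blocked by [12,18]×[3,5], reject
17. q=(17,9) nearest=4 d=7 new=(17,7) → blocked by [12,18]×[3,5], reject
18. q=(12,1) nearest=4 d=1 new=(12,1) → add node 10 parent=4 cost=11
19. q=(31,7) nearest=9 d=4 new=(31,7) → blocked by [26,33]×[7,9], reject
20. q=(1,1) nearest=0 d=1 new=(1,1) → add node 11 parent=0 cost=1
21. q=(31,5) nearest=9 d=4 new=(31,5) → blocked by [31,35]×[3,5], reject
22. q=(27,11) nearest=9 d=5 new=(27,11) → blocked by [26,33]×[7,9], reject
23. q=(1,10) nearest=1 d=4 new=(1,10) → add node 12 parent=1 cost=9
24. q=(35,6) nearest=9 d=8 new=(32,6) → blocked by [28,32]×[5,7], reject
25. q=(10,9) nearest=2 d=5 new=(10,9) → blocked by [9,12]×[7,9], reject
26. q=(28,10) nearest=9 d=4 new=(28,10) → blocked by [26,33]×[7,9], reject
27. q=(28,5) nearest=9 d=1 new=(28,5) → blocked by [28,32]×[5,7], reject
28. q=(23,8) nearest=9 d=4 new=(23,8) → add node 13 parent=9 cost=29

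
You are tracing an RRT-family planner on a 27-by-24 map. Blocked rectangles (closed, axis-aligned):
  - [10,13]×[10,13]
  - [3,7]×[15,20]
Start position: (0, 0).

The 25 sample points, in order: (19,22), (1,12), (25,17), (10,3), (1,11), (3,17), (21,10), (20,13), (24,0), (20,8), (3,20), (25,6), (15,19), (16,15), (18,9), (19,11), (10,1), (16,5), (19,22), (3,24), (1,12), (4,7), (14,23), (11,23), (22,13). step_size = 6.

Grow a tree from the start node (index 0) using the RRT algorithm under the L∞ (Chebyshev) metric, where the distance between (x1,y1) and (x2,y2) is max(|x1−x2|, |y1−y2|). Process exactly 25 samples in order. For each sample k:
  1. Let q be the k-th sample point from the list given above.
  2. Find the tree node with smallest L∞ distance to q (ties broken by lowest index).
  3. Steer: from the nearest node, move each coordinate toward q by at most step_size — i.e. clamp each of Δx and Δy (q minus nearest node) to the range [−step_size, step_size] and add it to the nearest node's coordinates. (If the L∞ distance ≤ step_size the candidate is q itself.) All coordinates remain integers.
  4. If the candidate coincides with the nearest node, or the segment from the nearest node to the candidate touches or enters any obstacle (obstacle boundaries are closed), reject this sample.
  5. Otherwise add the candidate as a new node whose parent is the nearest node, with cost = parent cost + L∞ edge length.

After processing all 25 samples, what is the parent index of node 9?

Parent of node 9: 7

1. q=(19,22) nearest=0 d=22 new=(6,6) → add node 1 parent=0 cost=6
2. q=(1,12) nearest=1 d=6 new=(1,12) → add node 2 parent=1 cost=12
3. q=(25,17) nearest=1 d=19 new=(12,12) → blocked by [10,13]×[10,13], reject
4. q=(10,3) nearest=1 d=4 new=(10,3) → add node 3 parent=1 cost=10
5. q=(1,11) nearest=2 d=1 new=(1,11) → add node 4 parent=2 cost=13
6. q=(3,17) nearest=2 d=5 new=(3,17) → blocked by [3,7]×[15,20], reject
7. q=(21,10) nearest=3 d=11 new=(16,9) → add node 5 parent=3 cost=16
8. q=(20,13) nearest=5 d=4 new=(20,13) → add node 6 parent=5 cost=20
9. q=(24,0) nearest=5 d=9 new=(22,3) → add node 7 parent=5 cost=22
10. q=(20,8) nearest=5 d=4 new=(20,8) → add node 8 parent=5 cost=20
11. q=(3,20) nearest=2 d=8 new=(3,18) → blocked by [3,7]×[15,20], reject
12. q=(25,6) nearest=7 d=3 new=(25,6) → add node 9 parent=7 cost=25
13. q=(15,19) nearest=6 d=6 new=(15,19) → add node 10 parent=6 cost=26
14. q=(16,15) nearest=6 d=4 new=(16,15) → add node 11 parent=6 cost=24
15. q=(18,9) nearest=5 d=2 new=(18,9) → add node 12 parent=5 cost=18
16. q=(19,11) nearest=6 d=2 new=(19,11) → add node 13 parent=6 cost=22
17. q=(10,1) nearest=3 d=2 new=(10,1) → add node 14 parent=3 cost=12
18. q=(16,5) nearest=5 d=4 new=(16,5) → add node 15 parent=5 cost=20
19. q=(19,22) nearest=10 d=4 new=(19,22) → add node 16 parent=10 cost=30
20. q=(3,24) nearest=2 d=12 new=(3,18) → blocked by [3,7]×[15,20], reject
21. q=(1,12) nearest=2 d=0 → coincident, reject
22. q=(4,7) nearest=1 d=2 new=(4,7) → add node 17 parent=1 cost=8
23. q=(14,23) nearest=10 d=4 new=(14,23) → add node 18 parent=10 cost=30
24. q=(11,23) nearest=18 d=3 new=(11,23) → add node 19 parent=18 cost=33
25. q=(22,13) nearest=6 d=2 new=(22,13) → add node 20 parent=6 cost=22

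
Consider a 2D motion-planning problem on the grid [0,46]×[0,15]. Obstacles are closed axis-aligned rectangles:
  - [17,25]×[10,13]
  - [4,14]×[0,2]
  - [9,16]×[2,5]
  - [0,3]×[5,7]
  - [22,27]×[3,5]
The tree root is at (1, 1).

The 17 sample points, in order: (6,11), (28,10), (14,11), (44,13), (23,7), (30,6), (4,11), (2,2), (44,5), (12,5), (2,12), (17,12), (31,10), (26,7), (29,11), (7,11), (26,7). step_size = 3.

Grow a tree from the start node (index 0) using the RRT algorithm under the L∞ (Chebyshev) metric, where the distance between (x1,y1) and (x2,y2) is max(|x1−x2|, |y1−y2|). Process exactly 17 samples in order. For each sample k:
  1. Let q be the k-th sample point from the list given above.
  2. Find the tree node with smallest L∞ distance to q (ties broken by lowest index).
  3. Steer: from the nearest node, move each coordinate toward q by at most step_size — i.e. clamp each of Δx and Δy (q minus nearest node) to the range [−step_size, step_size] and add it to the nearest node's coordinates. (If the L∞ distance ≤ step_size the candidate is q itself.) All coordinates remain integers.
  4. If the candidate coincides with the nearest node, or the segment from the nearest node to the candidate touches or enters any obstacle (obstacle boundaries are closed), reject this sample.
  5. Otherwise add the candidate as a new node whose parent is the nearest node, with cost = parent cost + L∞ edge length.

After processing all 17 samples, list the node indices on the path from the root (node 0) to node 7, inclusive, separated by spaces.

Path: 0 1 2 7

1. q=(6,11) nearest=0 d=10 new=(4,4) → add node 1 parent=0 cost=3
2. q=(28,10) nearest=1 d=24 new=(7,7) → add node 2 parent=1 cost=6
3. q=(14,11) nearest=2 d=7 new=(10,10) → add node 3 parent=2 cost=9
4. q=(44,13) nearest=3 d=34 new=(13,13) → add node 4 parent=3 cost=12
5. q=(23,7) nearest=4 d=10 new=(16,10) → add node 5 parent=4 cost=15
6. q=(30,6) nearest=5 d=14 new=(19,7) → add node 6 parent=5 cost=18
7. q=(4,11) nearest=2 d=4 new=(4,10) → add node 7 parent=2 cost=9
8. q=(2,2) nearest=0 d=1 new=(2,2) → add node 8 parent=0 cost=1
9. q=(44,5) nearest=6 d=25 new=(22,5) → blocked by [22,27]×[3,5], reject
10. q=(12,5) nearest=2 d=5 new=(10,5) → blocked by [9,16]×[2,5], reject
11. q=(2,12) nearest=7 d=2 new=(2,12) → add node 9 parent=7 cost=11
12. q=(17,12) nearest=5 d=2 new=(17,12) → blocked by [17,25]×[10,13], reject
13. q=(31,10) nearest=6 d=12 new=(22,10) → blocked by [17,25]×[10,13], reject
14. q=(26,7) nearest=6 d=7 new=(22,7) → add node 10 parent=6 cost=21
15. q=(29,11) nearest=10 d=7 new=(25,10) → blocked by [17,25]×[10,13], reject
16. q=(7,11) nearest=3 d=3 new=(7,11) → add node 11 parent=3 cost=12
17. q=(26,7) nearest=10 d=4 new=(25,7) → add node 12 parent=10 cost=24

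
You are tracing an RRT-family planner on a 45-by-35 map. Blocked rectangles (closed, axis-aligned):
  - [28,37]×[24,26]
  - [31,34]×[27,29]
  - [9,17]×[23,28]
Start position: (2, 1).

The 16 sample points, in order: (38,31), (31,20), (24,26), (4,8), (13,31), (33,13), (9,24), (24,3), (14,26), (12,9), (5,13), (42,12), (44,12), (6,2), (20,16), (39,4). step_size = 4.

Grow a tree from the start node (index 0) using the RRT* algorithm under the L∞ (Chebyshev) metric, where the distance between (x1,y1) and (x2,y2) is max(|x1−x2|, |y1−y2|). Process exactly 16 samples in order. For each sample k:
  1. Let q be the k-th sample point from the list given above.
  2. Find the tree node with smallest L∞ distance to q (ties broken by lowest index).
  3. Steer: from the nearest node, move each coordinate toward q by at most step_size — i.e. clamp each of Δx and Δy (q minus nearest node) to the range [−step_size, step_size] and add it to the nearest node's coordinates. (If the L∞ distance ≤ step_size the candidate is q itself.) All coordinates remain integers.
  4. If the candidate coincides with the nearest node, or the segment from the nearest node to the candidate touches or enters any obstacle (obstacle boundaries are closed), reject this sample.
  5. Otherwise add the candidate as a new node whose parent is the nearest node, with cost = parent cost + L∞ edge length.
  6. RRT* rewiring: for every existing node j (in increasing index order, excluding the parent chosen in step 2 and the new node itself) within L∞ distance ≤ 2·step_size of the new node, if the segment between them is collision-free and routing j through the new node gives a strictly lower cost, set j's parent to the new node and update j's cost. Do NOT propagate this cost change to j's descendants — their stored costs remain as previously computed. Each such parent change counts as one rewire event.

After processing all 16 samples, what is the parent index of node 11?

Parent of node 11: 6

1. q=(38,31) nearest=0 d=36 new=(6,5) → add node 1 parent=0 cost=4
2. q=(31,20) nearest=1 d=25 new=(10,9) → add node 2 parent=1 cost=8
3. q=(24,26) nearest=2 d=17 new=(14,13) → add node 3 parent=2 cost=12
4. q=(4,8) nearest=1 d=3 new=(4,8) → add node 4 parent=1 cost=7
5. q=(13,31) nearest=3 d=18 new=(13,17) → add node 5 parent=3 cost=16
6. q=(33,13) nearest=3 d=19 new=(18,13) → add node 6 parent=3 cost=16
7. q=(9,24) nearest=5 d=7 new=(9,21) → add node 7 parent=5 cost=20
8. q=(24,3) nearest=3 d=10 new=(18,9) → add node 8 parent=3 cost=16
9. q=(14,26) nearest=7 d=5 new=(13,25) → blocked by [9,17]×[23,28], reject
10. q=(12,9) nearest=2 d=2 new=(12,9) → add node 9 parent=2 cost=10
11. q=(5,13) nearest=2 d=5 new=(6,13) → add node 10 parent=2 cost=12
12. q=(42,12) nearest=6 d=24 new=(22,12) → add node 11 parent=6 cost=20
13. q=(44,12) nearest=11 d=22 new=(26,12) → add node 12 parent=11 cost=24
14. q=(6,2) nearest=1 d=3 new=(6,2) → add node 13 parent=1 cost=7
15. q=(20,16) nearest=6 d=3 new=(20,16) → add node 14 parent=6 cost=19
16. q=(39,4) nearest=12 d=13 new=(30,8) → add node 15 parent=12 cost=28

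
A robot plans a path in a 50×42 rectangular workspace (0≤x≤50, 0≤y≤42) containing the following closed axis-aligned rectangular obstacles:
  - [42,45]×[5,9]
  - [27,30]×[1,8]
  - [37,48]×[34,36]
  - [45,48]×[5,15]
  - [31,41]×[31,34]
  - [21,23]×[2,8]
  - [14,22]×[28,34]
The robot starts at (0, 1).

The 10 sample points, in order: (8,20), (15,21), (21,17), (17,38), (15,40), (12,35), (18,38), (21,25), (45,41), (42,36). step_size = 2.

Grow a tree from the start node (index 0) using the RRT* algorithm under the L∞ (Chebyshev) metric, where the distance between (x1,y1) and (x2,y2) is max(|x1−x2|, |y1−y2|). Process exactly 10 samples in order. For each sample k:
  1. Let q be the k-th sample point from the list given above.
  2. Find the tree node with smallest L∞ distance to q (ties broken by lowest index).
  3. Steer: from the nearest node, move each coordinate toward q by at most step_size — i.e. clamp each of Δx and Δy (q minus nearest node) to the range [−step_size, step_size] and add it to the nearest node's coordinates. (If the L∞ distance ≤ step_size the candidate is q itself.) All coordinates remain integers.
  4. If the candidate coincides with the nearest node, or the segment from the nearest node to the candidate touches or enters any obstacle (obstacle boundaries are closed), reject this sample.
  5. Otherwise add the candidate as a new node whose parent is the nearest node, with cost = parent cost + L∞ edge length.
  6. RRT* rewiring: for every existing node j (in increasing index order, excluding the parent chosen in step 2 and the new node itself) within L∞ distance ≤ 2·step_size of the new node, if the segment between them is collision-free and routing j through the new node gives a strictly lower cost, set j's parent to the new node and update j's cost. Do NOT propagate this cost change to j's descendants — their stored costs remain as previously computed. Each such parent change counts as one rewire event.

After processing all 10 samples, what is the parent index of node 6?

1. q=(8,20) nearest=0 d=19 new=(2,3) → add node 1 parent=0 cost=2
2. q=(15,21) nearest=1 d=18 new=(4,5) → add node 2 parent=1 cost=4
3. q=(21,17) nearest=2 d=17 new=(6,7) → add node 3 parent=2 cost=6
4. q=(17,38) nearest=3 d=31 new=(8,9) → add node 4 parent=3 cost=8
5. q=(15,40) nearest=4 d=31 new=(10,11) → add node 5 parent=4 cost=10
6. q=(12,35) nearest=5 d=24 new=(12,13) → add node 6 parent=5 cost=12
7. q=(18,38) nearest=6 d=25 new=(14,15) → add node 7 parent=6 cost=14
8. q=(21,25) nearest=7 d=10 new=(16,17) → add node 8 parent=7 cost=16
9. q=(45,41) nearest=8 d=29 new=(18,19) → add node 9 parent=8 cost=18
10. q=(42,36) nearest=9 d=24 new=(20,21) → add node 10 parent=9 cost=20

Parent of node 6: 5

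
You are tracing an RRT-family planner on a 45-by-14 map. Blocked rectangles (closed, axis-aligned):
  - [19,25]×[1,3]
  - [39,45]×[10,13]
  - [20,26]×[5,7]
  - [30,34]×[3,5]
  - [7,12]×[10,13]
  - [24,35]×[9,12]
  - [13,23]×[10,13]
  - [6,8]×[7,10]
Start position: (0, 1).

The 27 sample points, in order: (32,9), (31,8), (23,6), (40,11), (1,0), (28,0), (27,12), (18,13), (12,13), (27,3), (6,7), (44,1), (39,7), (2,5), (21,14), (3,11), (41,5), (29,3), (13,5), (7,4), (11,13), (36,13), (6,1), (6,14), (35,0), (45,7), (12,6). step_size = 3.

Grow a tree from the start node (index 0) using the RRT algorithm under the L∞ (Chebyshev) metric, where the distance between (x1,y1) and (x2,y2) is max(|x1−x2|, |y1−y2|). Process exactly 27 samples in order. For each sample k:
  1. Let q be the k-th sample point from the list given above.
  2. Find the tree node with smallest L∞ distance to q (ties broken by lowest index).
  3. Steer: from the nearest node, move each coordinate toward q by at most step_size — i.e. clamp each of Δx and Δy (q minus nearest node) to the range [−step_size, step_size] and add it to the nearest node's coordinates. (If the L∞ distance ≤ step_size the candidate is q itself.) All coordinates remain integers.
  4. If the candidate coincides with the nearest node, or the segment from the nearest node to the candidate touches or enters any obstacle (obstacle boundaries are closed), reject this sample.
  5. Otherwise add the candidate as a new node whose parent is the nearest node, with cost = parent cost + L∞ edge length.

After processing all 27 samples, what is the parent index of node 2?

Parent of node 2: 1

1. q=(32,9) nearest=0 d=32 new=(3,4) → add node 1 parent=0 cost=3
2. q=(31,8) nearest=1 d=28 new=(6,7) → blocked by [6,8]×[7,10], reject
3. q=(23,6) nearest=1 d=20 new=(6,6) → add node 2 parent=1 cost=6
4. q=(40,11) nearest=2 d=34 new=(9,9) → blocked by [6,8]×[7,10], reject
5. q=(1,0) nearest=0 d=1 new=(1,0) → add node 3 parent=0 cost=1
6. q=(28,0) nearest=2 d=22 new=(9,3) → add node 4 parent=2 cost=9
7. q=(27,12) nearest=4 d=18 new=(12,6) → add node 5 parent=4 cost=12
8. q=(18,13) nearest=5 d=7 new=(15,9) → add node 6 parent=5 cost=15
9. q=(12,13) nearest=6 d=4 new=(12,12) → blocked by [7,12]×[10,13], reject
10. q=(27,3) nearest=6 d=12 new=(18,6) → add node 7 parent=6 cost=18
11. q=(6,7) nearest=2 d=1 new=(6,7) → blocked by [6,8]×[7,10], reject
12. q=(44,1) nearest=7 d=26 new=(21,3) → blocked by [19,25]×[1,3], reject
13. q=(39,7) nearest=7 d=21 new=(21,7) → blocked by [20,26]×[5,7], reject
14. q=(2,5) nearest=1 d=1 new=(2,5) → add node 8 parent=1 cost=4
15. q=(21,14) nearest=6 d=6 new=(18,12) → blocked by [13,23]×[10,13], reject
16. q=(3,11) nearest=2 d=5 new=(3,9) → add node 9 parent=2 cost=9
17. q=(41,5) nearest=7 d=23 new=(21,5) → blocked by [20,26]×[5,7], reject
18. q=(29,3) nearest=7 d=11 new=(21,3) → blocked by [19,25]×[1,3], reject
19. q=(13,5) nearest=5 d=1 new=(13,5) → add node 10 parent=5 cost=13
20. q=(7,4) nearest=2 d=2 new=(7,4) → add node 11 parent=2 cost=8
21. q=(11,13) nearest=6 d=4 new=(12,12) → blocked by [7,12]×[10,13], reject
22. q=(36,13) nearest=7 d=18 new=(21,9) → add node 12 parent=7 cost=21
23. q=(6,1) nearest=1 d=3 new=(6,1) → add node 13 parent=1 cost=6
24. q=(6,14) nearest=9 d=5 new=(6,12) → add node 14 parent=9 cost=12
25. q=(35,0) nearest=12 d=14 new=(24,6) → blocked by [20,26]×[5,7], reject
26. q=(45,7) nearest=12 d=24 new=(24,7) → blocked by [20,26]×[5,7], reject
27. q=(12,6) nearest=5 d=0 → coincident, reject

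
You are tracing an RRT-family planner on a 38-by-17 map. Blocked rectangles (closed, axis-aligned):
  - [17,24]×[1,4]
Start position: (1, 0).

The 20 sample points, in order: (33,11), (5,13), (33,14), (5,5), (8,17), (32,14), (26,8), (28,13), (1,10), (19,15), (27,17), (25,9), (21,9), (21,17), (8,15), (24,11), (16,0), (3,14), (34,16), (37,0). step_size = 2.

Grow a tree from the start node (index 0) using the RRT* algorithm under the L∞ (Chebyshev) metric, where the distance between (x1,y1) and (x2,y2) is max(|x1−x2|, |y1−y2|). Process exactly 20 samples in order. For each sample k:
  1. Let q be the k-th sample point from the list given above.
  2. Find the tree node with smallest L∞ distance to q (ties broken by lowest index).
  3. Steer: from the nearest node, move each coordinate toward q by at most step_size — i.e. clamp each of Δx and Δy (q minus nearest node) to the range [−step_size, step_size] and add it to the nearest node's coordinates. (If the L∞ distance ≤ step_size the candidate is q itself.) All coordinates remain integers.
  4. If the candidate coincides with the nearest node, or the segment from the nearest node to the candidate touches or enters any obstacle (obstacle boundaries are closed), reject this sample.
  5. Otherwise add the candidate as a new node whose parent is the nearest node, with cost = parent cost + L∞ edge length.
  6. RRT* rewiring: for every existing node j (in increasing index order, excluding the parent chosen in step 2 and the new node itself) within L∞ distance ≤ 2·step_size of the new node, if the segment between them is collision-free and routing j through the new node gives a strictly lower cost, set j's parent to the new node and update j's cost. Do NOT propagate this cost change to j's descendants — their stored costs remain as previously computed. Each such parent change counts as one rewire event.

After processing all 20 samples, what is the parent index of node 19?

1. q=(33,11) nearest=0 d=32 new=(3,2) → add node 1 parent=0 cost=2
2. q=(5,13) nearest=1 d=11 new=(5,4) → add node 2 parent=1 cost=4
3. q=(33,14) nearest=2 d=28 new=(7,6) → add node 3 parent=2 cost=6
4. q=(5,5) nearest=2 d=1 new=(5,5) → add node 4 parent=2 cost=5
5. q=(8,17) nearest=3 d=11 new=(8,8) → add node 5 parent=3 cost=8
6. q=(32,14) nearest=5 d=24 new=(10,10) → add node 6 parent=5 cost=10
7. q=(26,8) nearest=6 d=16 new=(12,8) → add node 7 parent=6 cost=12
8. q=(28,13) nearest=7 d=16 new=(14,10) → add node 8 parent=7 cost=14
9. q=(1,10) nearest=4 d=5 new=(3,7) → add node 9 parent=4 cost=7
10. q=(19,15) nearest=8 d=5 new=(16,12) → add node 10 parent=8 cost=16
11. q=(27,17) nearest=10 d=11 new=(18,14) → add node 11 parent=10 cost=18
12. q=(25,9) nearest=11 d=7 new=(20,12) → add node 12 parent=11 cost=20
13. q=(21,9) nearest=12 d=3 new=(21,10) → add node 13 parent=12 cost=22
14. q=(21,17) nearest=11 d=3 new=(20,16) → add node 14 parent=11 cost=20
15. q=(8,15) nearest=6 d=5 new=(8,12) → add node 15 parent=6 cost=12
16. q=(24,11) nearest=13 d=3 new=(23,11) → add node 16 parent=13 cost=24
17. q=(16,0) nearest=5 d=8 new=(10,6) → add node 17 parent=5 cost=10
18. q=(3,14) nearest=15 d=5 new=(6,14) → add node 18 parent=15 cost=14
19. q=(34,16) nearest=16 d=11 new=(25,13) → add node 19 parent=16 cost=26
20. q=(37,0) nearest=19 d=13 new=(27,11) → add node 20 parent=19 cost=28

Parent of node 19: 16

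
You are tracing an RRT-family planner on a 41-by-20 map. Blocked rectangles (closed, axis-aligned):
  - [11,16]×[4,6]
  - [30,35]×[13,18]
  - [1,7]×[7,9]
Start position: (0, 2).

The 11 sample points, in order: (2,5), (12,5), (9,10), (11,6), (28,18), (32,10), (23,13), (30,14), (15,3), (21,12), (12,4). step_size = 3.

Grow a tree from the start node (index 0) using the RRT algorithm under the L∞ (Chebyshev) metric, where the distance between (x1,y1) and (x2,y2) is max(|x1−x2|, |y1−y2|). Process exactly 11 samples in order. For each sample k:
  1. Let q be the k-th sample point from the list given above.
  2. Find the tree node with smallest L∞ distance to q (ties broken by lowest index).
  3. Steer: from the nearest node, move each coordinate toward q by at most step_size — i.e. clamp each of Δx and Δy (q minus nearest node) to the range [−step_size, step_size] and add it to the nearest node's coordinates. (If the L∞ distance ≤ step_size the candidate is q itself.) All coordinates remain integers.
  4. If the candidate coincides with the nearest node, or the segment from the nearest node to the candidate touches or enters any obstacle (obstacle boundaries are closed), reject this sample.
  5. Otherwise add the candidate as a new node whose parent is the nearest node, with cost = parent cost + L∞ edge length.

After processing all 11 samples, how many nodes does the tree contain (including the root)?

1. q=(2,5) nearest=0 d=3 new=(2,5) → add node 1 parent=0 cost=3
2. q=(12,5) nearest=1 d=10 new=(5,5) → add node 2 parent=1 cost=6
3. q=(9,10) nearest=2 d=5 new=(8,8) → blocked by [1,7]×[7,9], reject
4. q=(11,6) nearest=2 d=6 new=(8,6) → add node 3 parent=2 cost=9
5. q=(28,18) nearest=3 d=20 new=(11,9) → add node 4 parent=3 cost=12
6. q=(32,10) nearest=4 d=21 new=(14,10) → add node 5 parent=4 cost=15
7. q=(23,13) nearest=5 d=9 new=(17,13) → add node 6 parent=5 cost=18
8. q=(30,14) nearest=6 d=13 new=(20,14) → add node 7 parent=6 cost=21
9. q=(15,3) nearest=4 d=6 new=(14,6) → blocked by [11,16]×[4,6], reject
10. q=(21,12) nearest=7 d=2 new=(21,12) → add node 8 parent=7 cost=23
11. q=(12,4) nearest=3 d=4 new=(11,4) → blocked by [11,16]×[4,6], reject

Node count: 9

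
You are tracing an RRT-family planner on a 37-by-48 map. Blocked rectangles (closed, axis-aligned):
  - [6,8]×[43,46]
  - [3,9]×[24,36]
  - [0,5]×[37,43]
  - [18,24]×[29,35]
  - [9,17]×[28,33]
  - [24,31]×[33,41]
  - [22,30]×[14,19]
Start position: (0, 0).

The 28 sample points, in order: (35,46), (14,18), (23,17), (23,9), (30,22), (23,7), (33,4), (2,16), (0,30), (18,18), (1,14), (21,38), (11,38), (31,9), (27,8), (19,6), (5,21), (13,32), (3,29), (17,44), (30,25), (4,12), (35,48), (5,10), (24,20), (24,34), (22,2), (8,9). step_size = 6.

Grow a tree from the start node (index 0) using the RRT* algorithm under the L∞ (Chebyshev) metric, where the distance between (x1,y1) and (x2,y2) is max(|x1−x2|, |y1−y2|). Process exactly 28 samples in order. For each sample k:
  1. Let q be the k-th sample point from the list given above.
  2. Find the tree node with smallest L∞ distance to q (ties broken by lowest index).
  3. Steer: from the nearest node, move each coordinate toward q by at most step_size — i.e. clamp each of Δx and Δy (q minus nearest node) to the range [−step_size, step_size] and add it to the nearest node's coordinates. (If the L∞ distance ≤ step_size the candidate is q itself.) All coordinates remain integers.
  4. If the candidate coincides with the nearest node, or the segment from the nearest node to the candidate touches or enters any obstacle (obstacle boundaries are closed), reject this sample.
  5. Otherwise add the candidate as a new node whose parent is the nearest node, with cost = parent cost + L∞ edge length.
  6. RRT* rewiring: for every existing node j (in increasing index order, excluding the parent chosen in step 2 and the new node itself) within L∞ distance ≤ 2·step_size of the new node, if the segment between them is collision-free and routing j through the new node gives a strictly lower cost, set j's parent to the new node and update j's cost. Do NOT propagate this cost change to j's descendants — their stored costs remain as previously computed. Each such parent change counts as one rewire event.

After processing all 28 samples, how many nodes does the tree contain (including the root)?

1. q=(35,46) nearest=0 d=46 new=(6,6) → add node 1 parent=0 cost=6
2. q=(14,18) nearest=1 d=12 new=(12,12) → add node 2 parent=1 cost=12
3. q=(23,17) nearest=2 d=11 new=(18,17) → add node 3 parent=2 cost=18
4. q=(23,9) nearest=3 d=8 new=(23,11) → add node 4 parent=3 cost=24
5. q=(30,22) nearest=4 d=11 new=(29,17) → blocked by [22,30]×[14,19], reject
6. q=(23,7) nearest=4 d=4 new=(23,7) → add node 5 parent=4 cost=28
7. q=(33,4) nearest=4 d=10 new=(29,5) → add node 6 parent=4 cost=30
8. q=(2,16) nearest=1 d=10 new=(2,12) → add node 7 parent=1 cost=12
9. q=(0,30) nearest=2 d=18 new=(6,18) → add node 8 parent=2 cost=18
10. q=(18,18) nearest=3 d=1 new=(18,18) → add node 9 parent=3 cost=19
11. q=(1,14) nearest=7 d=2 new=(1,14) → add node 10 parent=7 cost=14
12. q=(21,38) nearest=8 d=20 new=(12,24) → add node 11 parent=8 cost=24
13. q=(11,38) nearest=11 d=14 new=(11,30) → blocked by [9,17]×[28,33], reject
14. q=(31,9) nearest=6 d=4 new=(31,9) → add node 12 parent=6 cost=34
15. q=(27,8) nearest=6 d=3 new=(27,8) → add node 13 parent=6 cost=33
16. q=(19,6) nearest=5 d=4 new=(19,6) → add node 14 parent=5 cost=32
17. q=(5,21) nearest=8 d=3 new=(5,21) → add node 15 parent=8 cost=21
18. q=(13,32) nearest=11 d=8 new=(13,30) → blocked by [9,17]×[28,33], reject
19. q=(3,29) nearest=15 d=8 new=(3,27) → blocked by [3,9]×[24,36], reject
20. q=(17,44) nearest=11 d=20 new=(17,30) → blocked by [9,17]×[28,33], reject
21. q=(30,25) nearest=3 d=12 new=(24,23) → add node 16 parent=3 cost=24
22. q=(4,12) nearest=7 d=2 new=(4,12) → add node 17 parent=7 cost=14
23. q=(35,48) nearest=11 d=24 new=(18,30) → blocked by [18,24]×[29,35], reject
24. q=(5,10) nearest=17 d=2 new=(5,10) → add node 18 parent=17 cost=16
25. q=(24,20) nearest=16 d=3 new=(24,20) → add node 19 parent=16 cost=27
26. q=(24,34) nearest=16 d=11 new=(24,29) → blocked by [18,24]×[29,35], reject
27. q=(22,2) nearest=14 d=4 new=(22,2) → add node 20 parent=14 cost=36
28. q=(8,9) nearest=1 d=3 new=(8,9) → add node 21 parent=1 cost=9; rewire 14→21 (20<32); rewire 17→21 (13<14); rewire 18→21 (12<16)

Node count: 22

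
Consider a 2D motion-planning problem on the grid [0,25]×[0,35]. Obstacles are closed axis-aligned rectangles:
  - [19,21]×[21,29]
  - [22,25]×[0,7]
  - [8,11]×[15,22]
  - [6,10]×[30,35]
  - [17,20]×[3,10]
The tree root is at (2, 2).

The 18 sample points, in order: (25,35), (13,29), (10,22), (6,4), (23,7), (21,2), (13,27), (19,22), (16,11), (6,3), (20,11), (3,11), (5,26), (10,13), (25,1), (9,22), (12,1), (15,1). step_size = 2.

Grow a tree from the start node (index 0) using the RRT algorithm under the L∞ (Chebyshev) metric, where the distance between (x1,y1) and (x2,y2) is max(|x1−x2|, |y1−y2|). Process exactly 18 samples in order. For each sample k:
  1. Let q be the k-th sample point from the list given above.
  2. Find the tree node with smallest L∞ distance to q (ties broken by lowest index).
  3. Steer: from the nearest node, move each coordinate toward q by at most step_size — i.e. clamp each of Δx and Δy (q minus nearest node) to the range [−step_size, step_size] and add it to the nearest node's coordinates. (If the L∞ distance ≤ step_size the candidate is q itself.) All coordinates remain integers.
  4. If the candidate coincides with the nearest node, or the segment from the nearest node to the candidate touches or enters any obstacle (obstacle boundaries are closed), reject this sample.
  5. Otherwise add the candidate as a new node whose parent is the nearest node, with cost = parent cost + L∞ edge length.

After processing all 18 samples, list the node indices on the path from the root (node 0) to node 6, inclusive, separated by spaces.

1. q=(25,35) nearest=0 d=33 new=(4,4) → add node 1 parent=0 cost=2
2. q=(13,29) nearest=1 d=25 new=(6,6) → add node 2 parent=1 cost=4
3. q=(10,22) nearest=2 d=16 new=(8,8) → add node 3 parent=2 cost=6
4. q=(6,4) nearest=1 d=2 new=(6,4) → add node 4 parent=1 cost=4
5. q=(23,7) nearest=3 d=15 new=(10,7) → add node 5 parent=3 cost=8
6. q=(21,2) nearest=5 d=11 new=(12,5) → add node 6 parent=5 cost=10
7. q=(13,27) nearest=3 d=19 new=(10,10) → add node 7 parent=3 cost=8
8. q=(19,22) nearest=7 d=12 new=(12,12) → add node 8 parent=7 cost=10
9. q=(16,11) nearest=8 d=4 new=(14,11) → add node 9 parent=8 cost=12
10. q=(6,3) nearest=4 d=1 new=(6,3) → add node 10 parent=4 cost=5
11. q=(20,11) nearest=9 d=6 new=(16,11) → add node 11 parent=9 cost=14
12. q=(3,11) nearest=2 d=5 new=(4,8) → add node 12 parent=2 cost=6
13. q=(5,26) nearest=8 d=14 new=(10,14) → add node 13 parent=8 cost=12
14. q=(10,13) nearest=13 d=1 new=(10,13) → add node 14 parent=13 cost=13
15. q=(25,1) nearest=11 d=10 new=(18,9) → blocked by [17,20]×[3,10], reject
16. q=(9,22) nearest=13 d=8 new=(9,16) → blocked by [8,11]×[15,22], reject
17. q=(12,1) nearest=6 d=4 new=(12,3) → add node 15 parent=6 cost=12
18. q=(15,1) nearest=15 d=3 new=(14,1) → add node 16 parent=15 cost=14

Path: 0 1 2 3 5 6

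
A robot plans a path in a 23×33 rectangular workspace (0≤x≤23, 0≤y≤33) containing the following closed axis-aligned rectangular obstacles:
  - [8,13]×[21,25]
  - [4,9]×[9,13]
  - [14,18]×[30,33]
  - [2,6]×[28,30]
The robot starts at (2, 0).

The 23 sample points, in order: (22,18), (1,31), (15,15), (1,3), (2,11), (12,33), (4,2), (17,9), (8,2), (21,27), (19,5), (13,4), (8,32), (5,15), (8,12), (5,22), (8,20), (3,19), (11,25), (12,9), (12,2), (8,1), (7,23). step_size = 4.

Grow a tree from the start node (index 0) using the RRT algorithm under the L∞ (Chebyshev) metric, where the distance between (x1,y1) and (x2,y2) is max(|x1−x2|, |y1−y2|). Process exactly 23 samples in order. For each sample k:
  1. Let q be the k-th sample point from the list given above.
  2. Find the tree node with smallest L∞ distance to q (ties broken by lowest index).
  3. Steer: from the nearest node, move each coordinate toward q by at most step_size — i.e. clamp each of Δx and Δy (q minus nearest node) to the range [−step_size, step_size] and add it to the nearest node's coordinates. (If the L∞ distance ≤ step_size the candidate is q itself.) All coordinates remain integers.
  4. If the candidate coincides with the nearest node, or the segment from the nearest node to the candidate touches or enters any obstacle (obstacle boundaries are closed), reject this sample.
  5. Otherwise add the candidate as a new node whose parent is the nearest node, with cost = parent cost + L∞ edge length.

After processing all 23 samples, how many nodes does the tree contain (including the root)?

1. q=(22,18) nearest=0 d=20 new=(6,4) → add node 1 parent=0 cost=4
2. q=(1,31) nearest=1 d=27 new=(2,8) → add node 2 parent=1 cost=8
3. q=(15,15) nearest=1 d=11 new=(10,8) → add node 3 parent=1 cost=8
4. q=(1,3) nearest=0 d=3 new=(1,3) → add node 4 parent=0 cost=3
5. q=(2,11) nearest=2 d=3 new=(2,11) → add node 5 parent=2 cost=11
6. q=(12,33) nearest=5 d=22 new=(6,15) → blocked by [4,9]×[9,13], reject
7. q=(4,2) nearest=0 d=2 new=(4,2) → add node 6 parent=0 cost=2
8. q=(17,9) nearest=3 d=7 new=(14,9) → add node 7 parent=3 cost=12
9. q=(8,2) nearest=1 d=2 new=(8,2) → add node 8 parent=1 cost=6
10. q=(21,27) nearest=7 d=18 new=(18,13) → add node 9 parent=7 cost=16
11. q=(19,5) nearest=7 d=5 new=(18,5) → add node 10 parent=7 cost=16
12. q=(13,4) nearest=3 d=4 new=(13,4) → add node 11 parent=3 cost=12
13. q=(8,32) nearest=9 d=19 new=(14,17) → add node 12 parent=9 cost=20
14. q=(5,15) nearest=5 d=4 new=(5,15) → add node 13 parent=5 cost=15
15. q=(8,12) nearest=13 d=3 new=(8,12) → blocked by [4,9]×[9,13], reject
16. q=(5,22) nearest=13 d=7 new=(5,19) → add node 14 parent=13 cost=19
17. q=(8,20) nearest=14 d=3 new=(8,20) → add node 15 parent=14 cost=22
18. q=(3,19) nearest=14 d=2 new=(3,19) → add node 16 parent=14 cost=21
19. q=(11,25) nearest=15 d=5 new=(11,24) → blocked by [8,13]×[21,25], reject
20. q=(12,9) nearest=3 d=2 new=(12,9) → add node 17 parent=3 cost=10
21. q=(12,2) nearest=11 d=2 new=(12,2) → add node 18 parent=11 cost=14
22. q=(8,1) nearest=8 d=1 new=(8,1) → add node 19 parent=8 cost=7
23. q=(7,23) nearest=15 d=3 new=(7,23) → add node 20 parent=15 cost=25

Node count: 21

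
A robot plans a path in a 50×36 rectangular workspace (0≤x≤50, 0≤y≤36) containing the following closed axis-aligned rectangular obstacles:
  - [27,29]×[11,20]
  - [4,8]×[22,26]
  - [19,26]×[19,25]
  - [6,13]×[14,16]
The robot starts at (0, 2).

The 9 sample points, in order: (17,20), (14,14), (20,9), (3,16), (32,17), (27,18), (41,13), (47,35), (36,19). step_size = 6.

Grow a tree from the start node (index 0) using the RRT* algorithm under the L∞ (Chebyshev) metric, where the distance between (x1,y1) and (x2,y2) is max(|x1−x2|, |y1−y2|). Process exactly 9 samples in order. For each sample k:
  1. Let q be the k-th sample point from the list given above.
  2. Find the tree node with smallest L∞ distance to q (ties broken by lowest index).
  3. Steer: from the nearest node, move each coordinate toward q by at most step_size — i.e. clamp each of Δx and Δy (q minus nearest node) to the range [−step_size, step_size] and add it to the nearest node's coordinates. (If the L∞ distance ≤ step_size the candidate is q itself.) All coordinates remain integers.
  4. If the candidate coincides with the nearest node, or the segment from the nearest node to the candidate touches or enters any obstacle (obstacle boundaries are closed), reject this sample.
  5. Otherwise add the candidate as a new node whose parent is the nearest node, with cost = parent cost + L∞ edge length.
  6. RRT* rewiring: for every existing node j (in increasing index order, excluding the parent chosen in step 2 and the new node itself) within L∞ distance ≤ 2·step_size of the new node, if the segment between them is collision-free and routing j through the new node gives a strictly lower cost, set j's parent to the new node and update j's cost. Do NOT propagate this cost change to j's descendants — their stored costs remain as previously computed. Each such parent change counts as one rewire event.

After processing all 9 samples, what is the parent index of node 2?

Parent of node 2: 1

1. q=(17,20) nearest=0 d=18 new=(6,8) → add node 1 parent=0 cost=6
2. q=(14,14) nearest=1 d=8 new=(12,14) → blocked by [6,13]×[14,16], reject
3. q=(20,9) nearest=1 d=14 new=(12,9) → add node 2 parent=1 cost=12
4. q=(3,16) nearest=1 d=8 new=(3,14) → add node 3 parent=1 cost=12
5. q=(32,17) nearest=2 d=20 new=(18,15) → add node 4 parent=2 cost=18
6. q=(27,18) nearest=4 d=9 new=(24,18) → add node 5 parent=4 cost=24
7. q=(41,13) nearest=5 d=17 new=(30,13) → blocked by [27,29]×[11,20], reject
8. q=(47,35) nearest=5 d=23 new=(30,24) → blocked by [19,26]×[19,25], reject
9. q=(36,19) nearest=5 d=12 new=(30,19) → blocked by [27,29]×[11,20], reject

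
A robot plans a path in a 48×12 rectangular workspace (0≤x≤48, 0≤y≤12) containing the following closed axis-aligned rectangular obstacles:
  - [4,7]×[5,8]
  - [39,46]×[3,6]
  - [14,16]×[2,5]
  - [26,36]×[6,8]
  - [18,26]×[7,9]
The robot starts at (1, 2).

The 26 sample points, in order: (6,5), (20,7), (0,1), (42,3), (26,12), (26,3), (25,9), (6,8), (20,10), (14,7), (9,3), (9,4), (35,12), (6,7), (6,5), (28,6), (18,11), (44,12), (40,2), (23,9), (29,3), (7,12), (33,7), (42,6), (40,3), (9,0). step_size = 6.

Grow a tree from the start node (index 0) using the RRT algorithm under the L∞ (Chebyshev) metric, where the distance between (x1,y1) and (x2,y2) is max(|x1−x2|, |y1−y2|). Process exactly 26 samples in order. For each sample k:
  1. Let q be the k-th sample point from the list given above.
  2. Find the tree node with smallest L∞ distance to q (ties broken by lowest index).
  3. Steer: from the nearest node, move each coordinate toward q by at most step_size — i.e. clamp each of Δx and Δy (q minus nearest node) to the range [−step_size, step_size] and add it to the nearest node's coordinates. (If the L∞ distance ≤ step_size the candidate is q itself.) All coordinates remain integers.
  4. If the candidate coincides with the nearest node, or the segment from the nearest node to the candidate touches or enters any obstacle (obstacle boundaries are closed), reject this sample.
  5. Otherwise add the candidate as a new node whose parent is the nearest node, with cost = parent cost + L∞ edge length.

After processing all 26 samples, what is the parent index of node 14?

1. q=(6,5) nearest=0 d=5 new=(6,5) → blocked by [4,7]×[5,8], reject
2. q=(20,7) nearest=0 d=19 new=(7,7) → blocked by [4,7]×[5,8], reject
3. q=(0,1) nearest=0 d=1 new=(0,1) → add node 1 parent=0 cost=1
4. q=(42,3) nearest=0 d=41 new=(7,3) → add node 2 parent=0 cost=6
5. q=(26,12) nearest=2 d=19 new=(13,9) → add node 3 parent=2 cost=12
6. q=(26,3) nearest=3 d=13 new=(19,3) → add node 4 parent=3 cost=18
7. q=(25,9) nearest=4 d=6 new=(25,9) → blocked by [18,26]×[7,9], reject
8. q=(6,8) nearest=2 d=5 new=(6,8) → blocked by [4,7]×[5,8], reject
9. q=(20,10) nearest=3 d=7 new=(19,10) → add node 5 parent=3 cost=18
10. q=(14,7) nearest=3 d=2 new=(14,7) → add node 6 parent=3 cost=14
11. q=(9,3) nearest=2 d=2 new=(9,3) → add node 7 parent=2 cost=8
12. q=(9,4) nearest=7 d=1 new=(9,4) → add node 8 parent=7 cost=9
13. q=(35,12) nearest=4 d=16 new=(25,9) → blocked by [18,26]×[7,9], reject
14. q=(6,7) nearest=8 d=3 new=(6,7) → blocked by [4,7]×[5,8], reject
15. q=(6,5) nearest=2 d=2 new=(6,5) → blocked by [4,7]×[5,8], reject
16. q=(28,6) nearest=4 d=9 new=(25,6) → add node 9 parent=4 cost=24
17. q=(18,11) nearest=5 d=1 new=(18,11) → add node 10 parent=5 cost=19
18. q=(44,12) nearest=9 d=19 new=(31,12) → blocked by [26,36]×[6,8], reject
19. q=(40,2) nearest=9 d=15 new=(31,2) → add node 11 parent=9 cost=30
20. q=(23,9) nearest=9 d=3 new=(23,9) → blocked by [18,26]×[7,9], reject
21. q=(29,3) nearest=11 d=2 new=(29,3) → add node 12 parent=11 cost=32
22. q=(7,12) nearest=3 d=6 new=(7,12) → add node 13 parent=3 cost=18
23. q=(33,7) nearest=12 d=4 new=(33,7) → blocked by [26,36]×[6,8], reject
24. q=(42,6) nearest=11 d=11 new=(37,6) → add node 14 parent=11 cost=36
25. q=(40,3) nearest=14 d=3 new=(40,3) → blocked by [39,46]×[3,6], reject
26. q=(9,0) nearest=2 d=3 new=(9,0) → add node 15 parent=2 cost=9

Parent of node 14: 11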